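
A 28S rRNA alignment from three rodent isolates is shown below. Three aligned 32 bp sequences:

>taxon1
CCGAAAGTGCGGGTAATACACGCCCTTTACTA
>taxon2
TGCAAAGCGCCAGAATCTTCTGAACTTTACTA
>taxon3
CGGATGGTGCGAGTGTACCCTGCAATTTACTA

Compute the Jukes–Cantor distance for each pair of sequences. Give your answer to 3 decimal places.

taxon1–taxon2: 15/32 sites differ → p = 0.46875, d = −0.75 ln(1 − 0.625) = 0.735622 ≈ 0.736.
taxon1–taxon3: 12/32 sites differ → p = 0.375, d = −0.75 ln(1 − 0.5) = 0.519860 ≈ 0.520.
taxon2–taxon3: 13/32 sites differ → p = 0.40625, d = −0.75 ln(1 − 0.541667) = 0.585119 ≈ 0.585.

d(taxon1,taxon2) = 0.736, d(taxon1,taxon3) = 0.520, d(taxon2,taxon3) = 0.585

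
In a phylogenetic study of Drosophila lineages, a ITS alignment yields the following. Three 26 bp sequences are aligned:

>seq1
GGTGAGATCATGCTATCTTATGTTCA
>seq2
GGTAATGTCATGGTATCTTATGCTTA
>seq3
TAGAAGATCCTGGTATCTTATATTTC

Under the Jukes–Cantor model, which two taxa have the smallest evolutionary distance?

seq1–seq2: 6/26 differ, p = 0.231, d = 0.276.
seq1–seq3: 9/26 differ, p = 0.346, d = 0.464.
seq2–seq3: 9/26 differ, p = 0.346, d = 0.464.
The smallest distance is between seq1 and seq2.

seq1 and seq2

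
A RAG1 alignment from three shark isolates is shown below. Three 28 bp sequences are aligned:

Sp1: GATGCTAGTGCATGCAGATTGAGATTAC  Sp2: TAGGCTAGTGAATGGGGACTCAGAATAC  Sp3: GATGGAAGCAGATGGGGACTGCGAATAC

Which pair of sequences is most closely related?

Sp1–Sp2: 8/28 differ, p = 0.286, d = 0.360.
Sp1–Sp3: 10/28 differ, p = 0.357, d = 0.485.
Sp2–Sp3: 9/28 differ, p = 0.321, d = 0.420.
The smallest distance is between Sp1 and Sp2.

Sp1 and Sp2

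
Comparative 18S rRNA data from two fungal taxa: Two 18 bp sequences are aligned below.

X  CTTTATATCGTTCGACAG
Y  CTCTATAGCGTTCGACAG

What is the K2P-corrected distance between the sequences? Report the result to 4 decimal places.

Of 18 sites, 1 differences are transitions and 1 are transversions, so P = 1/18 ≈ 0.055556 and Q = 1/18 ≈ 0.055556.
Under the Kimura two-parameter model, d = −½ ln(1 − 2P − Q) − ¼ ln(1 − 2Q).
1 − 2P − Q = 0.833332, giving −½ ln(0.833332) = 0.091162.
1 − 2Q = 0.888888, giving −¼ ln(0.888888) = 0.029446.
d = 0.091162 + 0.029446 = 0.120608.

0.1206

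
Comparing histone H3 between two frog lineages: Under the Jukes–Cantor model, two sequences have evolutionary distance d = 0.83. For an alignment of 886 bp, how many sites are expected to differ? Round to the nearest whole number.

Invert JC69: p = (3/4)(1 − e^(−4d/3)) = 0.75 × (1 − e^(-1.106667)) = 0.75 × (1 − 0.330659) = 0.502006.
Expected differing sites = pL ≈ 0.502006 × 886 = 444.777316 ≈ 445.

445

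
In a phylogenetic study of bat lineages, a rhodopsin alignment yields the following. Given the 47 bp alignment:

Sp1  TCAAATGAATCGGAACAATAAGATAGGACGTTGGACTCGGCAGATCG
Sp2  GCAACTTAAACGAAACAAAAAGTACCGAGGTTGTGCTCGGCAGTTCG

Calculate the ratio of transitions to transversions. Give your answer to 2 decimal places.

Transitions are A↔G and C↔T; transversions are all other mismatches.
Transitions: 2. Transversions: 12.
R = 2/12 = 0.166666… ≈ 0.17 (to 2 d.p.).

0.17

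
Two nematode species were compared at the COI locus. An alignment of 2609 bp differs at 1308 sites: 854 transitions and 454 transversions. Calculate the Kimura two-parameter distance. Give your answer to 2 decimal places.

0.99

P = 854/2609 ≈ 0.327328 and Q = 454/2609 ≈ 0.174013.
Under the Kimura two-parameter model, d = −½ ln(1 − 2P − Q) − ¼ ln(1 − 2Q).
1 − 2P − Q = 0.171331, giving −½ ln(0.171331) = 0.882079.
1 − 2Q = 0.651974, giving −¼ ln(0.651974) = 0.106938.
d = 0.882079 + 0.106938 = 0.989017.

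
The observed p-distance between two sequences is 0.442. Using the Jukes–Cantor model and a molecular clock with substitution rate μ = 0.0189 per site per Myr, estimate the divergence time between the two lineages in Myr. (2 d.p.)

d = −(3/4) ln(1 − 4p/3) = −0.75 ln(1 − 0.589333) = −0.75 ln(0.410667)
  = −0.75 × (-0.889973) = 0.667480 substitutions/site.
Under a molecular clock d = 2μt, so t = d/(2μ) = 0.667480 / (2 × 0.0189) = 17.66 Myr.

17.66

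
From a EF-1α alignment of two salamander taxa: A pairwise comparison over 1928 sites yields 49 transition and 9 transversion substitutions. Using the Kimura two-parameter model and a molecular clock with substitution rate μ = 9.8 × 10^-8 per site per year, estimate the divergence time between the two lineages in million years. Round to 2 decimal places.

P = 49/1928 ≈ 0.025415 and Q = 9/1928 ≈ 0.004668.
Under the Kimura two-parameter model, d = −½ ln(1 − 2P − Q) − ¼ ln(1 − 2Q).
1 − 2P − Q = 0.944502, giving −½ ln(0.944502) = 0.028549.
1 − 2Q = 0.990664, giving −¼ ln(0.990664) = 0.002345.
d = 0.028549 + 0.002345 = 0.030894.
Under a molecular clock d = 2μt, so t = d/(2μ) = 0.030894 / (2 × 9.8 × 10^-8) = 0.16 million years.

0.16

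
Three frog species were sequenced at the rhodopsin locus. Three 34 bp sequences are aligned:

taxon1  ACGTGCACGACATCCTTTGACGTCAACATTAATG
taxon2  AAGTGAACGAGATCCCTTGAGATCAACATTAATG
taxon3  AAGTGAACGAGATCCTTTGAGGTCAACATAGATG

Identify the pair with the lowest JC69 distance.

taxon2 and taxon3

taxon1–taxon2: 6/34 differ, p = 0.176, d = 0.201.
taxon1–taxon3: 6/34 differ, p = 0.176, d = 0.201.
taxon2–taxon3: 4/34 differ, p = 0.118, d = 0.128.
The smallest distance is between taxon2 and taxon3.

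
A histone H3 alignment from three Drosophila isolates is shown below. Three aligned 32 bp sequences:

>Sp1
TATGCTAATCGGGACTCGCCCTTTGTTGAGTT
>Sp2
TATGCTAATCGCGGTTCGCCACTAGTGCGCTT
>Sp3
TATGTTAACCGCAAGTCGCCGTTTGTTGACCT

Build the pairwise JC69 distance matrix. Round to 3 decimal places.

Sp1–Sp2: 10/32 sites differ → p = 0.3125, d = −0.75 ln(1 − 0.416667) = 0.404248 ≈ 0.404.
Sp1–Sp3: 8/32 sites differ → p = 0.25, d = −0.75 ln(1 − 0.333333) = 0.304098 ≈ 0.304.
Sp2–Sp3: 12/32 sites differ → p = 0.375, d = −0.75 ln(1 − 0.5) = 0.519860 ≈ 0.520.

d(Sp1,Sp2) = 0.404, d(Sp1,Sp3) = 0.304, d(Sp2,Sp3) = 0.520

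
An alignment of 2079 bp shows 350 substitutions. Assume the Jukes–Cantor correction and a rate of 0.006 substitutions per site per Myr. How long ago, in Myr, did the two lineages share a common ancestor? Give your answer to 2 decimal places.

15.89

p = 350/2079 ≈ 0.16835.
d = −(3/4) ln(1 − 4p/3) = −0.75 ln(1 − 0.224467) = −0.75 ln(0.775533)
  = −0.75 × (-0.254205) = 0.190654 substitutions/site.
Under a molecular clock d = 2μt, so t = d/(2μ) = 0.190654 / (2 × 0.006) = 15.89 Myr.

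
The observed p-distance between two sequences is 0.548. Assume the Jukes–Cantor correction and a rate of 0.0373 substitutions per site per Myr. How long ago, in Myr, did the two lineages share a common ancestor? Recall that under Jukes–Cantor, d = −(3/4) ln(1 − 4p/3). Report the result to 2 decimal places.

d = −(3/4) ln(1 − 4p/3) = −0.75 ln(1 − 0.730667) = −0.75 ln(0.269333)
  = −0.75 × (-1.311807) = 0.983855 substitutions/site.
Under a molecular clock d = 2μt, so t = d/(2μ) = 0.983855 / (2 × 0.0373) = 13.19 Myr.

13.19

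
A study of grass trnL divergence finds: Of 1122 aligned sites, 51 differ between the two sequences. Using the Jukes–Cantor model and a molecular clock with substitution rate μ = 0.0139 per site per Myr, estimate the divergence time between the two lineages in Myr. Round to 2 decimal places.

p = 51/1122 ≈ 0.045455.
d = −(3/4) ln(1 − 4p/3) = −0.75 ln(1 − 0.060607) = −0.75 ln(0.939393)
  = −0.75 × (-0.062521) = 0.046891 substitutions/site.
Under a molecular clock d = 2μt, so t = d/(2μ) = 0.046891 / (2 × 0.0139) = 1.69 Myr.

1.69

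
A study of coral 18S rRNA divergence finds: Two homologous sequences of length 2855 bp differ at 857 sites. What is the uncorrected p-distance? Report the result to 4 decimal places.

p = 857/2855 = 0.300175… ≈ 0.3002 (to 4 d.p.).

0.3002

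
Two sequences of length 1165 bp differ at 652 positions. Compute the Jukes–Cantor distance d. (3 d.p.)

p = 652/1165 ≈ 0.559657.
d = −(3/4) ln(1 − 4p/3) = −0.75 ln(1 − 0.746209) = −0.75 ln(0.253791)
  = −0.75 × (-1.371244) = 1.028433 substitutions/site.

1.028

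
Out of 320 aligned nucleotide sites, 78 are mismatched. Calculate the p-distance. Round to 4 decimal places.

p = 78/320 = 0.24375 ≈ 0.2438 (to 4 d.p.).

0.2438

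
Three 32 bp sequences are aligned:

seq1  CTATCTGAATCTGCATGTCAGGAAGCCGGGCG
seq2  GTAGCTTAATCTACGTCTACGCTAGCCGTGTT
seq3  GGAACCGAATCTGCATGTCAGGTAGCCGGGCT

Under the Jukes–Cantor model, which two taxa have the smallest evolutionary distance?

seq1–seq2: 13/32 differ, p = 0.406, d = 0.585.
seq1–seq3: 6/32 differ, p = 0.188, d = 0.216.
seq2–seq3: 12/32 differ, p = 0.375, d = 0.520.
The smallest distance is between seq1 and seq3.

seq1 and seq3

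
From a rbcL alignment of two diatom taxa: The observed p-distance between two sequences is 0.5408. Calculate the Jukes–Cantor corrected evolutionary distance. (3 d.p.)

0.958

d = −(3/4) ln(1 − 4p/3) = −0.75 ln(1 − 0.721067) = −0.75 ln(0.278933)
  = −0.75 × (-1.276784) = 0.957588 substitutions/site.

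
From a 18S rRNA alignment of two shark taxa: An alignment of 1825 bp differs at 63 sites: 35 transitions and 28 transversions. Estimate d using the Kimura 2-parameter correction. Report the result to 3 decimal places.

0.035

P = 35/1825 ≈ 0.019178 and Q = 28/1825 ≈ 0.015342.
Under the Kimura two-parameter model, d = −½ ln(1 − 2P − Q) − ¼ ln(1 − 2Q).
1 − 2P − Q = 0.946302, giving −½ ln(0.946302) = 0.027597.
1 − 2Q = 0.969316, giving −¼ ln(0.969316) = 0.007791.
d = 0.027597 + 0.007791 = 0.035388.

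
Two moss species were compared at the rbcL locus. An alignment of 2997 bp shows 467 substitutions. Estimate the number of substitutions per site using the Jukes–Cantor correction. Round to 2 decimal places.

0.17

p = 467/2997 ≈ 0.155822.
d = −(3/4) ln(1 − 4p/3) = −0.75 ln(1 − 0.207763) = −0.75 ln(0.792237)
  = −0.75 × (-0.232895) = 0.174671 substitutions/site.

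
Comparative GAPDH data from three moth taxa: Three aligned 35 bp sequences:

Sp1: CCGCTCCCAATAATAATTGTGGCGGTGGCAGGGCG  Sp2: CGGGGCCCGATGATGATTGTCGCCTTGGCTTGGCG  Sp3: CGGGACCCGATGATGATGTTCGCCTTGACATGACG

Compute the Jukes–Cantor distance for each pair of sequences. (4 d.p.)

d(Sp1,Sp2) = 0.4073, d(Sp1,Sp3) = 0.5716, d(Sp2,Sp3) = 0.1946

Sp1–Sp2: 11/35 sites differ → p ≈ 0.314286, d = −0.75 ln(1 − 0.419048) = 0.407315 ≈ 0.4073.
Sp1–Sp3: 14/35 sites differ → p = 0.4, d = −0.75 ln(1 − 0.533333) = 0.571605 ≈ 0.5716.
Sp2–Sp3: 6/35 sites differ → p ≈ 0.171429, d = −0.75 ln(1 − 0.228572) = 0.194634 ≈ 0.1946.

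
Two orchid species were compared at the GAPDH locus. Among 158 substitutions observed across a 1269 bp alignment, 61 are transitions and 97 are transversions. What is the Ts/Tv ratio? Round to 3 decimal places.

R = 61/97 = 0.628865… ≈ 0.629 (to 3 d.p.).

0.629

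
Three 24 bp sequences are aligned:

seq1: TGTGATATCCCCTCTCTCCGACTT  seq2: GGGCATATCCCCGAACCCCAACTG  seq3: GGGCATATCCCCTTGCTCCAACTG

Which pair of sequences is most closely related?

seq1–seq2: 9/24 differ, p = 0.375, d = 0.520.
seq1–seq3: 7/24 differ, p = 0.292, d = 0.369.
seq2–seq3: 4/24 differ, p = 0.167, d = 0.188.
The smallest distance is between seq2 and seq3.

seq2 and seq3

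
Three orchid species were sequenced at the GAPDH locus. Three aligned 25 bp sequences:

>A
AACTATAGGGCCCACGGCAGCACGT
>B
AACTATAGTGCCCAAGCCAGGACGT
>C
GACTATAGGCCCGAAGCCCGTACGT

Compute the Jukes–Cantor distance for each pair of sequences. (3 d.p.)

A–B: 4/25 sites differ → p = 0.16, d = −0.75 ln(1 − 0.213333) = 0.179963 ≈ 0.180.
A–C: 7/25 sites differ → p = 0.28, d = −0.75 ln(1 − 0.373333) = 0.350505 ≈ 0.351.
B–C: 6/25 sites differ → p = 0.24, d = −0.75 ln(1 − 0.32) = 0.289247 ≈ 0.289.

d(A,B) = 0.180, d(A,C) = 0.351, d(B,C) = 0.289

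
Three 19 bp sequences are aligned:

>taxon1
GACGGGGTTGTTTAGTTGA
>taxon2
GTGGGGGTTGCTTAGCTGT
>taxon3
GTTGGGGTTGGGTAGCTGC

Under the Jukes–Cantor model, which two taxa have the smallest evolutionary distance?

taxon1–taxon2: 5/19 differ, p = 0.263, d = 0.324.
taxon1–taxon3: 6/19 differ, p = 0.316, d = 0.410.
taxon2–taxon3: 4/19 differ, p = 0.211, d = 0.247.
The smallest distance is between taxon2 and taxon3.

taxon2 and taxon3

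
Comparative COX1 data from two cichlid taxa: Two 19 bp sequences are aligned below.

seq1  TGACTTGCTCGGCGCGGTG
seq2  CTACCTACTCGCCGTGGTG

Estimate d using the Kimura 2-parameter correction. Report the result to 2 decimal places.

0.43

Of 19 sites, 4 differences are transitions and 2 are transversions, so P = 4/19 ≈ 0.210526 and Q = 2/19 ≈ 0.105263.
Under the Kimura two-parameter model, d = −½ ln(1 − 2P − Q) − ¼ ln(1 − 2Q).
1 − 2P − Q = 0.473685, giving −½ ln(0.473685) = 0.373606.
1 − 2Q = 0.789474, giving −¼ ln(0.789474) = 0.059097.
d = 0.373606 + 0.059097 = 0.432703.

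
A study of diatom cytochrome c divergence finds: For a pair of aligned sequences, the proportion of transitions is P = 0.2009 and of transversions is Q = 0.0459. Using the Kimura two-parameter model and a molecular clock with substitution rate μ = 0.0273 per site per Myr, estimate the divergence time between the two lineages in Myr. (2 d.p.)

5.88

Under the Kimura two-parameter model, d = −½ ln(1 − 2P − Q) − ¼ ln(1 − 2Q).
1 − 2P − Q = 0.5523, giving −½ ln(0.5523) = 0.296832.
1 − 2Q = 0.9082, giving −¼ ln(0.9082) = 0.024073.
d = 0.296832 + 0.024073 = 0.320905.
Under a molecular clock d = 2μt, so t = d/(2μ) = 0.320905 / (2 × 0.0273) = 5.88 Myr.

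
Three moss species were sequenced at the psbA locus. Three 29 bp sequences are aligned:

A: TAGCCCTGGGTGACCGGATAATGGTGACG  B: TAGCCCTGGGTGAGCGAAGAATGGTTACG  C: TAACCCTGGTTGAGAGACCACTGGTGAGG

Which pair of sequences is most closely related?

A and B

A–B: 4/29 differ, p = 0.138, d = 0.152.
A–C: 9/29 differ, p = 0.310, d = 0.401.
B–C: 8/29 differ, p = 0.276, d = 0.344.
The smallest distance is between A and B.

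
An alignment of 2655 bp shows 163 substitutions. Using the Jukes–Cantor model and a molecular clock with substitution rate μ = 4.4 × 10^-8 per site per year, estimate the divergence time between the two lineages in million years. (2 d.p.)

p = 163/2655 ≈ 0.061394.
d = −(3/4) ln(1 − 4p/3) = −0.75 ln(1 − 0.081859) = −0.75 ln(0.918141)
  = −0.75 × (-0.085404) = 0.064053 substitutions/site.
Under a molecular clock d = 2μt, so t = d/(2μ) = 0.064053 / (2 × 4.4 × 10^-8) = 0.73 million years.

0.73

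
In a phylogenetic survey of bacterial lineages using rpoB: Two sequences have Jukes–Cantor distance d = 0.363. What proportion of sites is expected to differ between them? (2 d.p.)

0.29

p = (3/4)(1 − e^(−4d/3)) = 0.75 × (1 − e^(-0.484)) = 0.75 × (1 − 0.616313) = 0.287765.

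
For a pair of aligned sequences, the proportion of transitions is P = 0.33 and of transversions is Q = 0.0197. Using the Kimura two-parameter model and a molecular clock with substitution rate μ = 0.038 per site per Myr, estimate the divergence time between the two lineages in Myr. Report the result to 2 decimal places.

Under the Kimura two-parameter model, d = −½ ln(1 − 2P − Q) − ¼ ln(1 − 2Q).
1 − 2P − Q = 0.3203, giving −½ ln(0.3203) = 0.569249.
1 − 2Q = 0.9606, giving −¼ ln(0.9606) = 0.010049.
d = 0.569249 + 0.010049 = 0.579298.
Under a molecular clock d = 2μt, so t = d/(2μ) = 0.579298 / (2 × 0.038) = 7.62 Myr.

7.62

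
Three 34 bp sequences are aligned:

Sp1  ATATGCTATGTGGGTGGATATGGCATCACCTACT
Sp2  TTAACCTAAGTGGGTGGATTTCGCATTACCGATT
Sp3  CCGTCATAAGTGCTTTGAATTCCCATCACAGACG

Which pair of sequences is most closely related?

Sp1 and Sp2

Sp1–Sp2: 9/34 differ, p = 0.265, d = 0.326.
Sp1–Sp3: 16/34 differ, p = 0.471, d = 0.741.
Sp2–Sp3: 14/34 differ, p = 0.412, d = 0.597.
The smallest distance is between Sp1 and Sp2.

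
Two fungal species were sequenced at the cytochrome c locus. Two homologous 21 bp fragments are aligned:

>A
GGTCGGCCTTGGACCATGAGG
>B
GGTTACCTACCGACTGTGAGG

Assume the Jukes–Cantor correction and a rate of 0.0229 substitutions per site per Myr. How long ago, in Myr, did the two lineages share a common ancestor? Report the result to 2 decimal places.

13.87

The sequences differ at 9 of 21 sites (4, 5, 6, 8, 9, 10, 11, 15, 16), so p = 9/21 ≈ 0.428571.
d = −(3/4) ln(1 − 4p/3) = −0.75 ln(1 − 0.571428) = −0.75 ln(0.428572)
  = −0.75 × (-0.847297) = 0.635473 substitutions/site.
Under a molecular clock d = 2μt, so t = d/(2μ) = 0.635473 / (2 × 0.0229) = 13.87 Myr.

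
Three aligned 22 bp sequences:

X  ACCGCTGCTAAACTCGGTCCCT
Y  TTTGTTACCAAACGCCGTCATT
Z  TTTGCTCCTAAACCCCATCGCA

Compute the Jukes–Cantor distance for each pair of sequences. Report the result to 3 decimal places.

X–Y: 10/22 sites differ → p ≈ 0.454545, d = −0.75 ln(1 − 0.60606) = 0.698667 ≈ 0.699.
X–Z: 9/22 sites differ → p ≈ 0.409091, d = −0.75 ln(1 − 0.545455) = 0.591344 ≈ 0.591.
Y–Z: 8/22 sites differ → p ≈ 0.363636, d = −0.75 ln(1 − 0.484848) = 0.497470 ≈ 0.497.

d(X,Y) = 0.699, d(X,Z) = 0.591, d(Y,Z) = 0.497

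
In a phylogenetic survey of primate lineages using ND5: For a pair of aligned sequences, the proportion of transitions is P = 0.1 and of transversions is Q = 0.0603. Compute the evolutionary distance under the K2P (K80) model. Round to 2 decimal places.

Under the Kimura two-parameter model, d = −½ ln(1 − 2P − Q) − ¼ ln(1 − 2Q).
1 − 2P − Q = 0.7397, giving −½ ln(0.7397) = 0.150755.
1 − 2Q = 0.8794, giving −¼ ln(0.8794) = 0.032129.
d = 0.150755 + 0.032129 = 0.182884.

0.18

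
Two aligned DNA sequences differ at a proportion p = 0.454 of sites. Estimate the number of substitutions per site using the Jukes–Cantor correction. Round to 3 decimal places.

0.697

d = −(3/4) ln(1 − 4p/3) = −0.75 ln(1 − 0.605333) = −0.75 ln(0.394667)
  = −0.75 × (-0.929713) = 0.697285 substitutions/site.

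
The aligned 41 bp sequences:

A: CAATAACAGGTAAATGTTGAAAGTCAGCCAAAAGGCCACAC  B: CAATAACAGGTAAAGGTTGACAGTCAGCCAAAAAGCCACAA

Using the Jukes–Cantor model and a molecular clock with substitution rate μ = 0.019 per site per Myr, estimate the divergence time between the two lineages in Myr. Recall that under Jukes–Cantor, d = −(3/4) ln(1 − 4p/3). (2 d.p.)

The sequences differ at 4 of 41 sites (15, 21, 34, 41), so p = 4/41 ≈ 0.097561.
d = −(3/4) ln(1 − 4p/3) = −0.75 ln(1 − 0.130081) = −0.75 ln(0.869919)
  = −0.75 × (-0.139355) = 0.104516 substitutions/site.
Under a molecular clock d = 2μt, so t = d/(2μ) = 0.104516 / (2 × 0.019) = 2.75 Myr.

2.75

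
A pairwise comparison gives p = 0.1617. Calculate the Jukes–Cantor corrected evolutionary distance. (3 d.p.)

d = −(3/4) ln(1 − 4p/3) = −0.75 ln(1 − 0.2156) = −0.75 ln(0.7844)
  = −0.75 × (-0.242836) = 0.182127 substitutions/site.

0.182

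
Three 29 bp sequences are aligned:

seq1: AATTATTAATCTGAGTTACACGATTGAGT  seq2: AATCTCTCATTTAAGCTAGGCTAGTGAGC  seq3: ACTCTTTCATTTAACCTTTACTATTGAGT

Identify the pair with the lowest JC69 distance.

seq1–seq2: 12/29 differ, p = 0.414, d = 0.602.
seq1–seq3: 11/29 differ, p = 0.379, d = 0.529.
seq2–seq3: 8/29 differ, p = 0.276, d = 0.344.
The smallest distance is between seq2 and seq3.

seq2 and seq3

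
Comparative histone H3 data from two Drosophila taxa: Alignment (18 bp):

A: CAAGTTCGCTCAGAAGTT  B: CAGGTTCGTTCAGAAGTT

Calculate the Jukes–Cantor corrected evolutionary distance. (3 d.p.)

The sequences differ at 2 of 18 sites (3, 9), so p = 2/18 ≈ 0.111111.
d = −(3/4) ln(1 − 4p/3) = −0.75 ln(1 − 0.148148) = −0.75 ln(0.851852)
  = −0.75 × (-0.160342) = 0.120257 substitutions/site.

0.120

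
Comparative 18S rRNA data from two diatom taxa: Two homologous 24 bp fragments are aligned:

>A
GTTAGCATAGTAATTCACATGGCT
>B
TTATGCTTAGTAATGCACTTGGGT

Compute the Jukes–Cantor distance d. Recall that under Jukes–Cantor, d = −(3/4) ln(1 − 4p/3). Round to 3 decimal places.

The sequences differ at 7 of 24 sites (1, 3, 4, 7, 15, 19, 23), so p = 7/24 ≈ 0.291667.
d = −(3/4) ln(1 − 4p/3) = −0.75 ln(1 − 0.388889) = −0.75 ln(0.611111)
  = −0.75 × (-0.492477) = 0.369358 substitutions/site.

0.369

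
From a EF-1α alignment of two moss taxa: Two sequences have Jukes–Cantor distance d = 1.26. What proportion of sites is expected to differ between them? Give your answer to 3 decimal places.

p = (3/4)(1 − e^(−4d/3)) = 0.75 × (1 − e^(-1.68)) = 0.75 × (1 − 0.186374) = 0.610220.

0.610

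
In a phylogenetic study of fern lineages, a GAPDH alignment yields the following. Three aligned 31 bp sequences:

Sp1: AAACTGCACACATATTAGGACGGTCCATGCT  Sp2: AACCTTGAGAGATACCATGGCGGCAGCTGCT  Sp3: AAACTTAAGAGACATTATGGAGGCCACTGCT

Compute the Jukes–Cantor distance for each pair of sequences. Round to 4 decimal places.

Sp1–Sp2: 13/31 sites differ → p ≈ 0.419355, d = −0.75 ln(1 − 0.55914) = 0.614271 ≈ 0.6143.
Sp1–Sp3: 11/31 sites differ → p ≈ 0.354839, d = −0.75 ln(1 − 0.473119) = 0.480585 ≈ 0.4806.
Sp2–Sp3: 8/31 sites differ → p ≈ 0.258065, d = −0.75 ln(1 − 0.344087) = 0.316295 ≈ 0.3163.

d(Sp1,Sp2) = 0.6143, d(Sp1,Sp3) = 0.4806, d(Sp2,Sp3) = 0.3163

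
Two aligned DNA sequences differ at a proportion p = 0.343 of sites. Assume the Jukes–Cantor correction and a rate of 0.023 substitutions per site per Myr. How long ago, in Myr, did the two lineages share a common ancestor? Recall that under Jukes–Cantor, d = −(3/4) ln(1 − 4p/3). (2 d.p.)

d = −(3/4) ln(1 − 4p/3) = −0.75 ln(1 − 0.457333) = −0.75 ln(0.542667)
  = −0.75 × (-0.611259) = 0.458444 substitutions/site.
Under a molecular clock d = 2μt, so t = d/(2μ) = 0.458444 / (2 × 0.023) = 9.97 Myr.

9.97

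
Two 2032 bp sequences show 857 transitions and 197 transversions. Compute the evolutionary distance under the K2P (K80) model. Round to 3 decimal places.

1.464

P = 857/2032 ≈ 0.421752 and Q = 197/2032 ≈ 0.096949.
Under the Kimura two-parameter model, d = −½ ln(1 − 2P − Q) − ¼ ln(1 − 2Q).
1 − 2P − Q = 0.059547, giving −½ ln(0.059547) = 1.410495.
1 − 2Q = 0.806102, giving −¼ ln(0.806102) = 0.053886.
d = 1.410495 + 0.053886 = 1.464381.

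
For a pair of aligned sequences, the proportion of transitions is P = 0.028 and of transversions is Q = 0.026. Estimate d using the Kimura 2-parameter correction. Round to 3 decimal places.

0.056

Under the Kimura two-parameter model, d = −½ ln(1 − 2P − Q) − ¼ ln(1 − 2Q).
1 − 2P − Q = 0.918, giving −½ ln(0.918) = 0.042779.
1 − 2Q = 0.948, giving −¼ ln(0.948) = 0.013350.
d = 0.042779 + 0.013350 = 0.056129.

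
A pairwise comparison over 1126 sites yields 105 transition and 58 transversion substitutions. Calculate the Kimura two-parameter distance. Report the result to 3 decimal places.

0.163

P = 105/1126 ≈ 0.09325 and Q = 58/1126 ≈ 0.05151.
Under the Kimura two-parameter model, d = −½ ln(1 − 2P − Q) − ¼ ln(1 − 2Q).
1 − 2P − Q = 0.76199, giving −½ ln(0.76199) = 0.135911.
1 − 2Q = 0.89698, giving −¼ ln(0.89698) = 0.027180.
d = 0.135911 + 0.027180 = 0.163091.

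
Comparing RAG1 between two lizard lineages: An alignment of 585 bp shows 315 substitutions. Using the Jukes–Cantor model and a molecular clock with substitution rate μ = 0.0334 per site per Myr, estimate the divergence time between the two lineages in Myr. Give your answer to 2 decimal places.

14.21

p = 315/585 ≈ 0.538462.
d = −(3/4) ln(1 − 4p/3) = −0.75 ln(1 − 0.717949) = −0.75 ln(0.282051)
  = −0.75 × (-1.265667) = 0.949250 substitutions/site.
Under a molecular clock d = 2μt, so t = d/(2μ) = 0.949250 / (2 × 0.0334) = 14.21 Myr.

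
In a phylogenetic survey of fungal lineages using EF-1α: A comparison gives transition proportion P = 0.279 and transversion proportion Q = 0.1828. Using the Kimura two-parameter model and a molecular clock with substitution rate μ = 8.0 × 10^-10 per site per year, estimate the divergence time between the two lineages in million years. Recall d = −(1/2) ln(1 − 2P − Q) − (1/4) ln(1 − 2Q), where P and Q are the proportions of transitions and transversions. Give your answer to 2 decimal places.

Under the Kimura two-parameter model, d = −½ ln(1 − 2P − Q) − ¼ ln(1 − 2Q).
1 − 2P − Q = 0.2592, giving −½ ln(0.2592) = 0.675078.
1 − 2Q = 0.6344, giving −¼ ln(0.6344) = 0.113769.
d = 0.675078 + 0.113769 = 0.788847.
Under a molecular clock d = 2μt, so t = d/(2μ) = 0.788847 / (2 × 8.0 × 10^-10) = 493.03 million years.

493.03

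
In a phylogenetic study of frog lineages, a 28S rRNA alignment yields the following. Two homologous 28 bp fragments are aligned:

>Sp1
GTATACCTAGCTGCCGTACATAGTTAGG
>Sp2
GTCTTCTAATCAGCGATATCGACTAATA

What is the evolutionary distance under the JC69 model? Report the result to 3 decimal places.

The sequences differ at 15 of 28 sites, so p = 15/28 ≈ 0.535714.
d = −(3/4) ln(1 − 4p/3) = −0.75 ln(1 − 0.714285) = −0.75 ln(0.285715)
  = −0.75 × (-1.252760) = 0.939570 substitutions/site.

0.940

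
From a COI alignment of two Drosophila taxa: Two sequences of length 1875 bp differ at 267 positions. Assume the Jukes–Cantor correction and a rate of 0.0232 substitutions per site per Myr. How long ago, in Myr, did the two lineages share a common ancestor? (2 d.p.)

3.40

p = 267/1875 = 0.1424.
d = −(3/4) ln(1 − 4p/3) = −0.75 ln(1 − 0.189867) = −0.75 ln(0.810133)
  = −0.75 × (-0.210557) = 0.157918 substitutions/site.
Under a molecular clock d = 2μt, so t = d/(2μ) = 0.157918 / (2 × 0.0232) = 3.40 Myr.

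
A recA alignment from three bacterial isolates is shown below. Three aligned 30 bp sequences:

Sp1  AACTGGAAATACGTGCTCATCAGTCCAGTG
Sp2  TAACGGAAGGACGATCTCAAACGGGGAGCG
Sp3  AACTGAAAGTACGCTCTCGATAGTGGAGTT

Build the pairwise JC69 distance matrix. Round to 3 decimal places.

d(Sp1,Sp2) = 0.730, d(Sp1,Sp3) = 0.441, d(Sp2,Sp3) = 0.572

Sp1–Sp2: 14/30 sites differ → p ≈ 0.466667, d = −0.75 ln(1 − 0.622223) = 0.730088 ≈ 0.730.
Sp1–Sp3: 10/30 sites differ → p ≈ 0.333333, d = −0.75 ln(1 − 0.444444) = 0.440839 ≈ 0.441.
Sp2–Sp3: 12/30 sites differ → p = 0.4, d = −0.75 ln(1 − 0.533333) = 0.571605 ≈ 0.572.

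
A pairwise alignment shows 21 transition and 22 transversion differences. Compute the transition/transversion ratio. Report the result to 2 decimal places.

R = 21/22 = 0.954545… ≈ 0.95 (to 2 d.p.).

0.95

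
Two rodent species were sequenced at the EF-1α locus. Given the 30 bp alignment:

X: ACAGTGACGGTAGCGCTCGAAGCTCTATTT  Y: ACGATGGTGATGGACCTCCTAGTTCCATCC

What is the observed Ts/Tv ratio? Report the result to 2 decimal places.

Transitions are A↔G and C↔T; transversions are all other mismatches.
Transitions: 10. Transversions: 4.
R = 10/4 = 2.50.

2.50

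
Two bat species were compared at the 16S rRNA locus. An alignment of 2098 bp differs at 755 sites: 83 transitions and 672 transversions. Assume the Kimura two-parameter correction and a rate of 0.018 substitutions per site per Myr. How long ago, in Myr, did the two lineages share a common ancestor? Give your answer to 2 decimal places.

P = 83/2098 ≈ 0.039561 and Q = 672/2098 ≈ 0.320305.
Under the Kimura two-parameter model, d = −½ ln(1 − 2P − Q) − ¼ ln(1 − 2Q).
1 − 2P − Q = 0.600573, giving −½ ln(0.600573) = 0.254936.
1 − 2Q = 0.35939, giving −¼ ln(0.35939) = 0.255837.
d = 0.254936 + 0.255837 = 0.510773.
Under a molecular clock d = 2μt, so t = d/(2μ) = 0.510773 / (2 × 0.018) = 14.19 Myr.

14.19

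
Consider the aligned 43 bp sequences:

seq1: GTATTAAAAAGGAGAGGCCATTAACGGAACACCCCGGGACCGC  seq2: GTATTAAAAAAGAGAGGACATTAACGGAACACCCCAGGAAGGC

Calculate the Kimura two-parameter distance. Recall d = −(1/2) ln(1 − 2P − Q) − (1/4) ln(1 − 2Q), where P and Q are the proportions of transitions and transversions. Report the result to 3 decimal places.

Of 43 sites, 2 differences are transitions and 3 are transversions, so P = 2/43 ≈ 0.046512 and Q = 3/43 ≈ 0.069767.
Under the Kimura two-parameter model, d = −½ ln(1 − 2P − Q) − ¼ ln(1 − 2Q).
1 − 2P − Q = 0.837209, giving −½ ln(0.837209) = 0.088841.
1 − 2Q = 0.860466, giving −¼ ln(0.860466) = 0.037570.
d = 0.088841 + 0.037570 = 0.126411.

0.126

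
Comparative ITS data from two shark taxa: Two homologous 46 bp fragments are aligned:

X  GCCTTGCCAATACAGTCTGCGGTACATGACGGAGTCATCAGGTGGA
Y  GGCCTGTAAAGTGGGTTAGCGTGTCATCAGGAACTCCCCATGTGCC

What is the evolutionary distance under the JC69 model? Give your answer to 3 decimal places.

0.761

The sequences differ at 22 of 46 sites, so p = 22/46 ≈ 0.478261.
d = −(3/4) ln(1 − 4p/3) = −0.75 ln(1 − 0.637681) = −0.75 ln(0.362319)
  = −0.75 × (-1.015230) = 0.761423 substitutions/site.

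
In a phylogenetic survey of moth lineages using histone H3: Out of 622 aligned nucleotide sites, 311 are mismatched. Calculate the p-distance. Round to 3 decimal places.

0.500

p = 311/622 = 0.500.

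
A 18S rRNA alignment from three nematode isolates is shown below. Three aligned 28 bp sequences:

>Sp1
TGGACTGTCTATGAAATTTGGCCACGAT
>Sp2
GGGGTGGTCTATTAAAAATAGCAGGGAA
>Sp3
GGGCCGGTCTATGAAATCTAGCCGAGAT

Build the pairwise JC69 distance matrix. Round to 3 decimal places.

d(Sp1,Sp2) = 0.635, d(Sp1,Sp3) = 0.304, d(Sp2,Sp3) = 0.360

Sp1–Sp2: 12/28 sites differ → p ≈ 0.428571, d = −0.75 ln(1 − 0.571428) = 0.635472 ≈ 0.635.
Sp1–Sp3: 7/28 sites differ → p = 0.25, d = −0.75 ln(1 − 0.333333) = 0.304098 ≈ 0.304.
Sp2–Sp3: 8/28 sites differ → p ≈ 0.285714, d = −0.75 ln(1 − 0.380952) = 0.359679 ≈ 0.360.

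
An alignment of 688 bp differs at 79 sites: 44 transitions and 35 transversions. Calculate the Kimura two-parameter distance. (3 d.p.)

0.125

P = 44/688 ≈ 0.063953 and Q = 35/688 ≈ 0.050872.
Under the Kimura two-parameter model, d = −½ ln(1 − 2P − Q) − ¼ ln(1 − 2Q).
1 − 2P − Q = 0.821222, giving −½ ln(0.821222) = 0.098481.
1 − 2Q = 0.898256, giving −¼ ln(0.898256) = 0.026825.
d = 0.098481 + 0.026825 = 0.125306.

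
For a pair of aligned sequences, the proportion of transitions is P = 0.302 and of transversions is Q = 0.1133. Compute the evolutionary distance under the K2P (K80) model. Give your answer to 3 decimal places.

Under the Kimura two-parameter model, d = −½ ln(1 − 2P − Q) − ¼ ln(1 − 2Q).
1 − 2P − Q = 0.2827, giving −½ ln(0.2827) = 0.631685.
1 − 2Q = 0.7734, giving −¼ ln(0.7734) = 0.064240.
d = 0.631685 + 0.064240 = 0.695925.

0.696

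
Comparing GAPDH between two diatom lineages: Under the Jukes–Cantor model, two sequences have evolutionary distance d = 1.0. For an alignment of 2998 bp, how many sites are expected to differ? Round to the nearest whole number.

Invert JC69: p = (3/4)(1 − e^(−4d/3)) = 0.75 × (1 − e^(-1.333333)) = 0.75 × (1 − 0.263597) = 0.552302.
Expected differing sites = pL ≈ 0.552302 × 2998 = 1655.801396 ≈ 1656.

1656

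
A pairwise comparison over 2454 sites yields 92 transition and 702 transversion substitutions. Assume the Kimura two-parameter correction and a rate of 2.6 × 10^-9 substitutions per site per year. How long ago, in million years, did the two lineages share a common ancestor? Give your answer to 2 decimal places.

83.88

P = 92/2454 ≈ 0.03749 and Q = 702/2454 ≈ 0.286064.
Under the Kimura two-parameter model, d = −½ ln(1 − 2P − Q) − ¼ ln(1 − 2Q).
1 − 2P − Q = 0.638956, giving −½ ln(0.638956) = 0.223960.
1 − 2Q = 0.427872, giving −¼ ln(0.427872) = 0.212233.
d = 0.223960 + 0.212233 = 0.436193.
Under a molecular clock d = 2μt, so t = d/(2μ) = 0.436193 / (2 × 2.6 × 10^-9) = 83.88 million years.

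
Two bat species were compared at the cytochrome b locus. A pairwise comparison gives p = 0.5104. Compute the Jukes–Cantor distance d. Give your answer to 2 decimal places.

0.86

d = −(3/4) ln(1 − 4p/3) = −0.75 ln(1 − 0.680533) = −0.75 ln(0.319467)
  = −0.75 × (-1.141101) = 0.855826 substitutions/site.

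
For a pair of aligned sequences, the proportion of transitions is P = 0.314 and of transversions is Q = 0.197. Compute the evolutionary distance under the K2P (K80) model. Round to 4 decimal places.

0.9967

Under the Kimura two-parameter model, d = −½ ln(1 − 2P − Q) − ¼ ln(1 − 2Q).
1 − 2P − Q = 0.175, giving −½ ln(0.175) = 0.871485.
1 − 2Q = 0.606, giving −¼ ln(0.606) = 0.125219.
d = 0.871485 + 0.125219 = 0.996704.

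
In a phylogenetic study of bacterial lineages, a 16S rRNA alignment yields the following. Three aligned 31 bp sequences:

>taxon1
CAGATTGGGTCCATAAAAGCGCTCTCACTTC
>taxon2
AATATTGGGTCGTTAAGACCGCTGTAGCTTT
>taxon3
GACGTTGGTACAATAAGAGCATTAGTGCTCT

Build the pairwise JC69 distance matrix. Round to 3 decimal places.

d(taxon1,taxon2) = 0.422, d(taxon1,taxon3) = 0.777, d(taxon2,taxon3) = 0.691

taxon1–taxon2: 10/31 sites differ → p ≈ 0.322581, d = −0.75 ln(1 − 0.430108) = 0.421731 ≈ 0.422.
taxon1–taxon3: 15/31 sites differ → p ≈ 0.483871, d = −0.75 ln(1 − 0.645161) = 0.777068 ≈ 0.777.
taxon2–taxon3: 14/31 sites differ → p ≈ 0.451613, d = −0.75 ln(1 − 0.602151) = 0.691262 ≈ 0.691.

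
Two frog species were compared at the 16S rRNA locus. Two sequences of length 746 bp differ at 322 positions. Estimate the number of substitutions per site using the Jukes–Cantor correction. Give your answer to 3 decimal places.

0.643

p = 322/746 ≈ 0.431635.
d = −(3/4) ln(1 − 4p/3) = −0.75 ln(1 − 0.575513) = −0.75 ln(0.424487)
  = −0.75 × (-0.856874) = 0.642656 substitutions/site.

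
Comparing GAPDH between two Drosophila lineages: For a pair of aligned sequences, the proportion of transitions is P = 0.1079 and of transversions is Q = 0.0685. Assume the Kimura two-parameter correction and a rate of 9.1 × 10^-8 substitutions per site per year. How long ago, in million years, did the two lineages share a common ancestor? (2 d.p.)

Under the Kimura two-parameter model, d = −½ ln(1 − 2P − Q) − ¼ ln(1 − 2Q).
1 − 2P − Q = 0.7157, giving −½ ln(0.7157) = 0.167247.
1 − 2Q = 0.863, giving −¼ ln(0.863) = 0.036835.
d = 0.167247 + 0.036835 = 0.204082.
Under a molecular clock d = 2μt, so t = d/(2μ) = 0.204082 / (2 × 9.1 × 10^-8) = 1.12 million years.

1.12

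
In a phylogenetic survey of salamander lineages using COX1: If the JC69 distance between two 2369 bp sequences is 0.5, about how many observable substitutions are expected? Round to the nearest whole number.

Invert JC69: p = (3/4)(1 − e^(−4d/3)) = 0.75 × (1 − e^(-0.666667)) = 0.75 × (1 − 0.513417) = 0.364937.
Expected differing sites = pL ≈ 0.364937 × 2369 = 864.535753 ≈ 865.

865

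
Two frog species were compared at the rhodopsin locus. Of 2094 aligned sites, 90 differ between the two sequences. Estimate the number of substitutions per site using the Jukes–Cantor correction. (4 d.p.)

p = 90/2094 ≈ 0.04298.
d = −(3/4) ln(1 − 4p/3) = −0.75 ln(1 − 0.057307) = −0.75 ln(0.942693)
  = −0.75 × (-0.059015) = 0.044261 substitutions/site.

0.0443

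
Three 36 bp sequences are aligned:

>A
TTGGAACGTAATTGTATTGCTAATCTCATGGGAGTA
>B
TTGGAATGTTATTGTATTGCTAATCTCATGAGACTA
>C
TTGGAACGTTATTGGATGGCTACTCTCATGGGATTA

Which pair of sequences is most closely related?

A and B

A–B: 4/36 differ, p = 0.111, d = 0.120.
A–C: 5/36 differ, p = 0.139, d = 0.154.
B–C: 6/36 differ, p = 0.167, d = 0.188.
The smallest distance is between A and B.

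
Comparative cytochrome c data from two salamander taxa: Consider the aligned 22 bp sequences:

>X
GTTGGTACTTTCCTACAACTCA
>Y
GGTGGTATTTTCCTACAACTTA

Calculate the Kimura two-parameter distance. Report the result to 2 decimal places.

Of 22 sites, 2 differences are transitions and 1 are transversions, so P = 2/22 ≈ 0.090909 and Q = 1/22 ≈ 0.045455.
Under the Kimura two-parameter model, d = −½ ln(1 − 2P − Q) − ¼ ln(1 − 2Q).
1 − 2P − Q = 0.772727, giving −½ ln(0.772727) = 0.128915.
1 − 2Q = 0.90909, giving −¼ ln(0.90909) = 0.023828.
d = 0.128915 + 0.023828 = 0.152743.

0.15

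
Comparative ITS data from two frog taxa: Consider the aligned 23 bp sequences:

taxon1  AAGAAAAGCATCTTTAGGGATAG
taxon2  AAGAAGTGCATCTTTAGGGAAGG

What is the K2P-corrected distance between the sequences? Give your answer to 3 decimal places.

Of 23 sites, 2 differences are transitions and 2 are transversions, so P = 2/23 ≈ 0.086957 and Q = 2/23 ≈ 0.086957.
Under the Kimura two-parameter model, d = −½ ln(1 − 2P − Q) − ¼ ln(1 − 2Q).
1 − 2P − Q = 0.739129, giving −½ ln(0.739129) = 0.151141.
1 − 2Q = 0.826086, giving −¼ ln(0.826086) = 0.047764.
d = 0.151141 + 0.047764 = 0.198905.

0.199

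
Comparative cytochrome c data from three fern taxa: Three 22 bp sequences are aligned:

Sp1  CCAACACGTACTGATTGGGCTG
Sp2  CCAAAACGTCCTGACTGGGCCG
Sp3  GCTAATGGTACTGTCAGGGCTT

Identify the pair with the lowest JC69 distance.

Sp1–Sp2: 4/22 differ, p = 0.182, d = 0.208.
Sp1–Sp3: 9/22 differ, p = 0.409, d = 0.591.
Sp2–Sp3: 9/22 differ, p = 0.409, d = 0.591.
The smallest distance is between Sp1 and Sp2.

Sp1 and Sp2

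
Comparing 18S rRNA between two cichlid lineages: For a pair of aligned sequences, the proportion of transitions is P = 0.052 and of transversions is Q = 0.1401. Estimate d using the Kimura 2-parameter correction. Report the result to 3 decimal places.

Under the Kimura two-parameter model, d = −½ ln(1 − 2P − Q) − ¼ ln(1 − 2Q).
1 − 2P − Q = 0.7559, giving −½ ln(0.7559) = 0.139923.
1 − 2Q = 0.7198, giving −¼ ln(0.7198) = 0.082195.
d = 0.139923 + 0.082195 = 0.222118.

0.222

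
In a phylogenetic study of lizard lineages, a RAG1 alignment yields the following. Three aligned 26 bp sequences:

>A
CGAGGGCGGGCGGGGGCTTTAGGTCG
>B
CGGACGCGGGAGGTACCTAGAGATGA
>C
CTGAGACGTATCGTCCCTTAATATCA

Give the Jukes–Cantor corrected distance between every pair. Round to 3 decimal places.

d(A,B) = 0.717, d(A,C) = 1.100, d(B,C) = 0.717

A–B: 12/26 sites differ → p ≈ 0.461538, d = −0.75 ln(1 − 0.615384) = 0.716632 ≈ 0.717.
A–C: 15/26 sites differ → p ≈ 0.576923, d = −0.75 ln(1 − 0.769231) = 1.099754 ≈ 1.100.
B–C: 12/26 sites differ → p ≈ 0.461538, d = −0.75 ln(1 − 0.615384) = 0.716632 ≈ 0.717.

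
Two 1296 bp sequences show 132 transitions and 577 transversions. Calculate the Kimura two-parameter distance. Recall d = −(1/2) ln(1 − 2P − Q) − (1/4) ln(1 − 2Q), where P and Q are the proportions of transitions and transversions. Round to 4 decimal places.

P = 132/1296 ≈ 0.101852 and Q = 577/1296 ≈ 0.445216.
Under the Kimura two-parameter model, d = −½ ln(1 − 2P − Q) − ¼ ln(1 − 2Q).
1 − 2P − Q = 0.35108, giving −½ ln(0.35108) = 0.523371.
1 − 2Q = 0.109568, giving −¼ ln(0.109568) = 0.552802.
d = 0.523371 + 0.552802 = 1.076173.

1.0762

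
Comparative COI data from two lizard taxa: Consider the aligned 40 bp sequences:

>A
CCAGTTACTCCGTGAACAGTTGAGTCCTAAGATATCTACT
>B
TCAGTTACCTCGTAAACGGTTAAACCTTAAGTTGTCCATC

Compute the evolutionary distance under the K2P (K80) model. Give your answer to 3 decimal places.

0.575

Of 40 sites, 13 differences are transitions and 1 are transversions, so P = 13/40 = 0.325 and Q = 1/40 = 0.025.
Under the Kimura two-parameter model, d = −½ ln(1 − 2P − Q) − ¼ ln(1 − 2Q).
1 − 2P − Q = 0.325, giving −½ ln(0.325) = 0.561965.
1 − 2Q = 0.95, giving −¼ ln(0.95) = 0.012823.
d = 0.561965 + 0.012823 = 0.574788.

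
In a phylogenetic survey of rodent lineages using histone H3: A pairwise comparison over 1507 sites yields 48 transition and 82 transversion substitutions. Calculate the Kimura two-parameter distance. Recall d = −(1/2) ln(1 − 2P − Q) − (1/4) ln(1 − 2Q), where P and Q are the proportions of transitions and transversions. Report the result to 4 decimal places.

0.0917

P = 48/1507 ≈ 0.031851 and Q = 82/1507 ≈ 0.054413.
Under the Kimura two-parameter model, d = −½ ln(1 − 2P − Q) − ¼ ln(1 − 2Q).
1 − 2P − Q = 0.881885, giving −½ ln(0.881885) = 0.062847.
1 − 2Q = 0.891174, giving −¼ ln(0.891174) = 0.028804.
d = 0.062847 + 0.028804 = 0.091651.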